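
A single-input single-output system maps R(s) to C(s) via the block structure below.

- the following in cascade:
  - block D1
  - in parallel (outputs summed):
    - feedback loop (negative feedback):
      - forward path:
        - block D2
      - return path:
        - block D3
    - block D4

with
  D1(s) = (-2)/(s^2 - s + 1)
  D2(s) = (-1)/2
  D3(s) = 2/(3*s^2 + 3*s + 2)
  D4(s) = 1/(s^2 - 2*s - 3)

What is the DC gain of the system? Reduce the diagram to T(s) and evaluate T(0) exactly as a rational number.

First reduce the diagram to T(s).

1. feedback reduction of D2, D3 -> (-3*s^2 - 3*s - 2)/(6*s^2 + 6*s + 2)
2. reduce the parallel group [D2/(1+D2*D3)], D4 -> (-3*s^4 + 3*s^3 + 19*s^2 + 19*s + 8)/(6*s^4 - 6*s^3 - 28*s^2 - 22*s - 6)
3. combine D1, ([D2/(1+D2*D3)]+D4) in series -> (3*s^4 - 3*s^3 - 19*s^2 - 19*s - 8)/(3*s^6 - 6*s^5 - 8*s^4 - 6*s^2 - 8*s - 3)
The step-3 result is T(s). Setting s = 0: T(0) = -8/(-3) = 8/3.

Answer: 8/3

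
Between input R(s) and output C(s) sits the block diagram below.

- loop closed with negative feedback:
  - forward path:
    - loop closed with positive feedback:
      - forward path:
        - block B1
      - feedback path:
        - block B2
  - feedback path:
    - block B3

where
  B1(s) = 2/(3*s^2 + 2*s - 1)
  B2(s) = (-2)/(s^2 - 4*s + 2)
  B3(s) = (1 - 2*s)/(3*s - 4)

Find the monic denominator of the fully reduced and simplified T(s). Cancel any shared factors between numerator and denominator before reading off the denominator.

Step 1. feedback reduction of B1, B2 -> (2*s^2 - 8*s + 4)/(3*s^4 - 10*s^3 - 3*s^2 + 8*s + 2)
Step 2. close the feedback loop around [B1/(1-B1*B2)], B3 -> (6*s^3 - 32*s^2 + 44*s - 16)/(9*s^5 - 42*s^4 + 27*s^3 + 54*s^2 - 42*s - 4)
The result of step 2 is T(s) in lowest terms. Its denominator has leading coefficient 9; dividing the denominator through by 9 makes it monic.

Hence the answer: s^5 - 14*s^4/3 + 3*s^3 + 6*s^2 - 14*s/3 - 4/9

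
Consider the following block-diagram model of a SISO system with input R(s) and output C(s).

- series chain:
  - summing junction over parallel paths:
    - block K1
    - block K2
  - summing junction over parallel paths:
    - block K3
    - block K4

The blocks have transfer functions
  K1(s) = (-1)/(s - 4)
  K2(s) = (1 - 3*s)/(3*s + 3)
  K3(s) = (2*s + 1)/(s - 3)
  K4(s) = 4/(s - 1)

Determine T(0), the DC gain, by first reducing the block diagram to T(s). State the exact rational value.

1. sum the parallel branches K1, K2; result (-3*s^2 + 10*s - 7)/(3*s^2 - 9*s - 12)
2. combine K3, K4 in parallel; result (2*s^2 + 3*s - 13)/(s^2 - 4*s + 3)
3. cascade (K1+K2), (K3+K4); result (-6*s^3 + 5*s^2 + 60*s - 91)/(3*s^3 - 18*s^2 + 15*s + 36)
That last expression is T(s); at s = 0 only the constant terms survive, so T(0) = -91/36.

Hence the answer: -91/36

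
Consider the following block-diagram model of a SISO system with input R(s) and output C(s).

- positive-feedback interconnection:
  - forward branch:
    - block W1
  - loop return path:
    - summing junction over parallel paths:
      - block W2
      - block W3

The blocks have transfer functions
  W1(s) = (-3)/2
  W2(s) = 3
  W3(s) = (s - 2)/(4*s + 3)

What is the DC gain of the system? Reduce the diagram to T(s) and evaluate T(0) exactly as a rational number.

Step 1. combine W2, W3 in parallel -> (13*s + 7)/(4*s + 3)
Step 2. close the feedback loop around W1, (W2+W3) -> (-12*s - 9)/(47*s + 27)
Evaluating the step-2 result (the overall T(s)) at s = 0 gives T(0) = -9/27 = -1/3.

Hence the answer: -1/3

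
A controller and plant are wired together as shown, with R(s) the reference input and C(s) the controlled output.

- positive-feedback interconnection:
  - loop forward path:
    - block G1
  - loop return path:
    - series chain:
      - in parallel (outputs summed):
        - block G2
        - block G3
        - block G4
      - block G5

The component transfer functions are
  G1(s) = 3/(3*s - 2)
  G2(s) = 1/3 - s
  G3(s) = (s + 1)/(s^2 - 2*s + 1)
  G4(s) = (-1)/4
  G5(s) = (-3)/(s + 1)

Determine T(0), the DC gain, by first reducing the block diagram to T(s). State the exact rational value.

Step 1. combine G2, G3, G4 in parallel; result (-12*s^3 + 25*s^2 - 2*s + 13)/(12*s^2 - 24*s + 12)
Step 2. combine (G2+G3+G4), G5 in series; result (12*s^3 - 25*s^2 + 2*s - 13)/(4*s^3 - 4*s^2 - 4*s + 4)
Step 3. close the feedback loop around G1, ((G2+G3+G4)*G5); result (12*s^3 - 12*s^2 - 12*s + 12)/(12*s^4 - 56*s^3 + 71*s^2 + 14*s + 31)
Step 3 gives the overall T(s). Then T(0) = 12/31.

Answer: 12/31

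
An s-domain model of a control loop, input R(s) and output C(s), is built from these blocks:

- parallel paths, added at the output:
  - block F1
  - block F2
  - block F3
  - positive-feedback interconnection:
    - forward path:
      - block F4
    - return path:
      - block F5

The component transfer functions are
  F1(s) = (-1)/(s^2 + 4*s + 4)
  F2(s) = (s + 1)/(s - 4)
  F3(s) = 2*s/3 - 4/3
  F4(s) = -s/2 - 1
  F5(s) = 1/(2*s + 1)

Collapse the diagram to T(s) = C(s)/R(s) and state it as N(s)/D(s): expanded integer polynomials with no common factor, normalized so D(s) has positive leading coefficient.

Reducing step by step:

Step 1 - close the feedback loop around F4, F5: (-2*s^2 - 5*s - 2)/(5*s + 4)
Step 2 - sum the parallel branches F1, F2, F3, [F4/(1-F4*F5)], giving the overall T(s)

Answer: (4*s^5 - 12*s^4 + 17*s^3 + 425*s^2 + 900*s + 448)/(15*s^4 + 12*s^3 - 180*s^2 - 384*s - 192)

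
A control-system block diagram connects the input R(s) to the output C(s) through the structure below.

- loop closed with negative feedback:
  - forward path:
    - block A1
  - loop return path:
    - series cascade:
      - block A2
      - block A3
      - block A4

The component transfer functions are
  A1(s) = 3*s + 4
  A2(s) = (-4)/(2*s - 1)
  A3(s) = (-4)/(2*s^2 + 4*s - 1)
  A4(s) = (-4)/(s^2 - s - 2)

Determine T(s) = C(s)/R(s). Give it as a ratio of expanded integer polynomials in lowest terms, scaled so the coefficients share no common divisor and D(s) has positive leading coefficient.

Step 1 - multiply A2, A3, A4 (series); result (-64)/(4*s^5 + 2*s^4 - 20*s^3 - 5*s^2 + 11*s - 2)
Step 2 - apply the feedback formula to A1, (A2*A3*A4) - this is the overall T(s), already in the required normalized form

Hence the answer: (12*s^6 + 22*s^5 - 52*s^4 - 95*s^3 + 13*s^2 + 38*s - 8)/(4*s^5 + 2*s^4 - 20*s^3 - 5*s^2 - 181*s - 258)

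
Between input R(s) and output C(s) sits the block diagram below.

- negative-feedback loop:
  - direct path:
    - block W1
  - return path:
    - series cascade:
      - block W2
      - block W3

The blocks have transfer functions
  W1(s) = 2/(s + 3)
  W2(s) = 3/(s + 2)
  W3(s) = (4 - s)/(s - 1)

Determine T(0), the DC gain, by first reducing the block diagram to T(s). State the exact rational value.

Answer: -2/9

Working:
Step 1. reduce the series chain W2, W3 = (12 - 3*s)/(s^2 + s - 2)
Step 2. collapse the loop (W1 forward, (W2*W3) return) = (2*s^2 + 2*s - 4)/(s^3 + 4*s^2 - 5*s + 18)
The step-2 result is T(s). Setting s = 0: T(0) = -4/18 = -2/9.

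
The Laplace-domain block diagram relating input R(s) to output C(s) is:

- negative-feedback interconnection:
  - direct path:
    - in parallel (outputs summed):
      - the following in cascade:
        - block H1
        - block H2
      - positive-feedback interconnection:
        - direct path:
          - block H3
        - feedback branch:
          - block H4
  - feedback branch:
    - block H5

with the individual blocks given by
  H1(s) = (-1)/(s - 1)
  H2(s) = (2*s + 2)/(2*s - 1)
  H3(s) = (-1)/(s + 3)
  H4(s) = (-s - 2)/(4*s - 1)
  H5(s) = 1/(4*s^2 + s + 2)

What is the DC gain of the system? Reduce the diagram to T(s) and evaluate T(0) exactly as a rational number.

1. series reduction of H1, H2; result (-2*s - 2)/(2*s^2 - 3*s + 1)
2. reduce the feedback loop with forward H3 and return H4; result (1 - 4*s)/(4*s^2 + 10*s - 5)
3. parallel reduction of (H1*H2), [H3/(1-H3*H4)]; result (-16*s^3 - 14*s^2 - 17*s + 11)/(8*s^4 + 8*s^3 - 36*s^2 + 25*s - 5)
4. reduce the feedback loop with forward ((H1*H2)+[H3/(1-H3*H4)]) and return H5; result (-64*s^5 - 72*s^4 - 114*s^3 - s^2 - 23*s + 22)/(32*s^6 + 40*s^5 - 120*s^4 + 64*s^3 - 81*s^2 + 28*s + 1)
Evaluating the step-4 result (the overall T(s)) at s = 0 gives T(0) = 22/1 = 22.

Answer: 22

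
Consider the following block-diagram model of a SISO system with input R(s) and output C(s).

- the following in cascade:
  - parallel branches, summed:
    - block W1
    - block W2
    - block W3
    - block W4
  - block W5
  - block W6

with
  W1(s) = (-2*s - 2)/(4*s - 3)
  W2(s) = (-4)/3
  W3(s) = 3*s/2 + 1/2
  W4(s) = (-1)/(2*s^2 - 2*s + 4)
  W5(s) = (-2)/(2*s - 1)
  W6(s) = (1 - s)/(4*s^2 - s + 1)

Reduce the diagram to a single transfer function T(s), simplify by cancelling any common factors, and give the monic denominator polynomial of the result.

Reducing step by step:

1. sum the parallel branches W1, W2, W3, W4 -> (36*s^4 - 95*s^3 + 134*s^2 - 133*s + 15)/(24*s^3 - 42*s^2 + 66*s - 36)
2. combine (W1+W2+W3+W4), W5, W6 in series -> (36*s^5 - 131*s^4 + 229*s^3 - 267*s^2 + 148*s - 15)/(96*s^6 - 240*s^5 + 426*s^4 - 417*s^3 + 228*s^2 - 87*s + 18)
That last expression is T(s), already simplified. Scaling its denominator by 1/96 (the reciprocal of the leading coefficient) yields the monic denominator.

Answer: s^6 - 5*s^5/2 + 71*s^4/16 - 139*s^3/32 + 19*s^2/8 - 29*s/32 + 3/16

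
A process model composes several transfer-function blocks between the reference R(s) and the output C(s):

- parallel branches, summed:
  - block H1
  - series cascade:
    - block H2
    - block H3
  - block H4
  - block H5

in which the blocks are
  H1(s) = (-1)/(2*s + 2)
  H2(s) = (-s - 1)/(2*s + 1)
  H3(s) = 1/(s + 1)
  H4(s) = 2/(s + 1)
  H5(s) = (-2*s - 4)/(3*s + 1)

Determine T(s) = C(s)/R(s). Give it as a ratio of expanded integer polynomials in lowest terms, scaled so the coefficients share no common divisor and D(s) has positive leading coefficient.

Step 1: cascade H2, H3, giving (-1)/(2*s + 1)
Step 2: parallel reduction of H1, (H2*H3), H4, H5; the result is T(s) itself (integer coefficients, no common factor, positive leading denominator coefficient)

Final answer: (-8*s^3 - 16*s^2 - 21*s - 7)/(12*s^3 + 22*s^2 + 12*s + 2)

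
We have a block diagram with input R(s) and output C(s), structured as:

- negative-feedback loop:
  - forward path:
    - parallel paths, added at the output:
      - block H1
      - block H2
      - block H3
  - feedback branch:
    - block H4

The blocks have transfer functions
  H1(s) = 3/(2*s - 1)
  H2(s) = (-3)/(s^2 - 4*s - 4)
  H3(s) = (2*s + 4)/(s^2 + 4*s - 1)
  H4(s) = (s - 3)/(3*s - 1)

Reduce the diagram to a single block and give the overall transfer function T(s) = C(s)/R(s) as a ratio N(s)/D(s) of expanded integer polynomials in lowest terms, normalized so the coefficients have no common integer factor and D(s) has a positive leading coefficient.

First reduce the diagram to T(s).

Step 1: reduce the parallel group H1, H2, H3 -> (7*s^4 - 16*s^3 - 128*s^2 - 26*s + 25)/(2*s^5 - s^4 - 42*s^3 - 3*s^2 + 20*s - 4)
Step 2: reduce the feedback loop with forward (H1+H2+H3) and return H4 - this is the overall T(s), already in the required normalized form

Answer: (21*s^5 - 55*s^4 - 368*s^3 + 50*s^2 + 101*s - 25)/(6*s^6 + 2*s^5 - 162*s^4 - 47*s^3 + 421*s^2 + 71*s - 71)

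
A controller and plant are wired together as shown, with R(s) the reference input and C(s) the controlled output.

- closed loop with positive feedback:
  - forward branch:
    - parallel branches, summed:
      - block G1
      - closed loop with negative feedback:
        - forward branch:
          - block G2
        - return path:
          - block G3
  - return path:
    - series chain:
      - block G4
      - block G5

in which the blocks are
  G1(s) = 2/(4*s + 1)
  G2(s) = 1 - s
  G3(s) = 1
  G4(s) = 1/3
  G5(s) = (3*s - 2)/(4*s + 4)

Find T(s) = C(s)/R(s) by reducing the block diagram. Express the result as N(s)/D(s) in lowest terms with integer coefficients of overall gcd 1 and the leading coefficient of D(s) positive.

First reduce the diagram to T(s).

Step 1 - reduce the feedback loop with forward G2 and return G3; result (s - 1)/(s - 2)
Step 2 - reduce the parallel group G1, [G2/(1+G2*G3)]; result (4*s^2 - s - 5)/(4*s^2 - 7*s - 2)
Step 3 - series reduction of G4, G5; result (3*s - 2)/(12*s + 12)
Step 4 - reduce the feedback loop with forward (G1+[G2/(1+G2*G3)]) and return (G4*G5), giving the overall T(s)

Answer: (48*s^2 - 12*s - 60)/(36*s^2 - 61*s - 34)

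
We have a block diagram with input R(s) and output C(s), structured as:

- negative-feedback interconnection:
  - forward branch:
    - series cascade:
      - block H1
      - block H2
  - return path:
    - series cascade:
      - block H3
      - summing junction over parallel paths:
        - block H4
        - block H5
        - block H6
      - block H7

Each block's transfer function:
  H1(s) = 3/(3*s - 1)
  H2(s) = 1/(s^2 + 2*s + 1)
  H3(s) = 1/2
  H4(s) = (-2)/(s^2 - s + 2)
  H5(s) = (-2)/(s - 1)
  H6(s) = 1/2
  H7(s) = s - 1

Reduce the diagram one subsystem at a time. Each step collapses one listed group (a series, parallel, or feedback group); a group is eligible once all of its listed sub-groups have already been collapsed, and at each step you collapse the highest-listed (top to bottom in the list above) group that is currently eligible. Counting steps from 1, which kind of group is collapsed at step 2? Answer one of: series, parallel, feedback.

Answer: parallel

Working:
Step 1: combine H1, H2 in series
Step 2: combine H4, H5, H6 in parallel
Step 3: combine H3, (H4+H5+H6), H7 in series
Step 4: feedback reduction of (H1*H2), (H3*(H4+H5+H6)*H7)
The group at step 2 is a parallel group.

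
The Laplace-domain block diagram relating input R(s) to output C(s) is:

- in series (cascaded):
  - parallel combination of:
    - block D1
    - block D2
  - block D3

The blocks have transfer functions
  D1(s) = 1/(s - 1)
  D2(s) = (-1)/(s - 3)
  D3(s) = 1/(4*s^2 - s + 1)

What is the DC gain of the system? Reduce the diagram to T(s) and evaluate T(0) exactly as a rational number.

Reducing step by step:

Step 1. add D1, D2 (parallel) gives (-2)/(s^2 - 4*s + 3)
Step 2. cascade (D1+D2), D3 gives (-2)/(4*s^4 - 17*s^3 + 17*s^2 - 7*s + 3)
The step-2 result is T(s). Setting s = 0: T(0) = -2/3.

Answer: -2/3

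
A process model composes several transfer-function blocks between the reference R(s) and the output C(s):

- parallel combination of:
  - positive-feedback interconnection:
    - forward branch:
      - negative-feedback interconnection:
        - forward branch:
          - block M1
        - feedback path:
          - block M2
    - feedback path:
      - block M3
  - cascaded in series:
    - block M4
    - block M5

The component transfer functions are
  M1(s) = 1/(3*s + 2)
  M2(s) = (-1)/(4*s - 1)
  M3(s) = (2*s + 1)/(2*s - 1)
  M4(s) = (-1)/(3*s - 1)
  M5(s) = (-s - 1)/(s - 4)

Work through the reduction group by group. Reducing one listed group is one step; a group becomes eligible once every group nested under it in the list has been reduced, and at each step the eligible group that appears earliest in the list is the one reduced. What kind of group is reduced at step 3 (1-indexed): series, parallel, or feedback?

1. feedback reduction of M1, M2
2. collapse the loop ([M1/(1+M1*M2)] forward, M3 return)
3. series reduction of M4, M5
4. parallel reduction of [[M1/(1+M1*M2)]/(1-[M1/(1+M1*M2)]*M3)], (M4*M5)
Step 3: series.

Final answer: series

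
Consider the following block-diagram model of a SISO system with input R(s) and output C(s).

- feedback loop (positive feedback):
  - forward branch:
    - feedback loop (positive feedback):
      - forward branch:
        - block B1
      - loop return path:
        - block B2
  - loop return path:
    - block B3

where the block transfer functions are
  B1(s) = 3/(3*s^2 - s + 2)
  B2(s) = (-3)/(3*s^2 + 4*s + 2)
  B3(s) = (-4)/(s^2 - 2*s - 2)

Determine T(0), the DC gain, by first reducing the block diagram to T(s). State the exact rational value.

The answer is 6.

Reasoning:
(1) feedback reduction of B1, B2 gives (9*s^2 + 12*s + 6)/(9*s^4 + 9*s^3 + 8*s^2 + 6*s + 13)
(2) collapse the loop ([B1/(1-B1*B2)] forward, B3 return) gives (9*s^4 - 6*s^3 - 36*s^2 - 36*s - 12)/(9*s^6 - 9*s^5 - 28*s^4 - 28*s^3 + 21*s^2 + 10*s - 2)
Step 2 gives the overall T(s). Then T(0) = -12/(-2) = 6.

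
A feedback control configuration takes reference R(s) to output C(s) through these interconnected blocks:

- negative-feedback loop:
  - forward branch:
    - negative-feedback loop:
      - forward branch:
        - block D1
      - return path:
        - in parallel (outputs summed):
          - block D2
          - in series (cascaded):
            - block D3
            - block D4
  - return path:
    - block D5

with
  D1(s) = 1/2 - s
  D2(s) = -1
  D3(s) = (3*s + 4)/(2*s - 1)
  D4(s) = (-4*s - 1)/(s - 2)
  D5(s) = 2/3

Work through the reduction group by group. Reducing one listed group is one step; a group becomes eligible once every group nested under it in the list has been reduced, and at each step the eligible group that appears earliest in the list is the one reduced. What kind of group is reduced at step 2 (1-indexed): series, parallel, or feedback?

(1) reduce the series chain D3, D4
(2) parallel reduction of D2, (D3*D4)
(3) collapse the loop (D1 forward, (D2+(D3*D4)) return)
(4) collapse the loop ([D1/(1+D1*(D2+(D3*D4)))] forward, D5 return)
At step 2 the group reduced is parallel.

Answer: parallel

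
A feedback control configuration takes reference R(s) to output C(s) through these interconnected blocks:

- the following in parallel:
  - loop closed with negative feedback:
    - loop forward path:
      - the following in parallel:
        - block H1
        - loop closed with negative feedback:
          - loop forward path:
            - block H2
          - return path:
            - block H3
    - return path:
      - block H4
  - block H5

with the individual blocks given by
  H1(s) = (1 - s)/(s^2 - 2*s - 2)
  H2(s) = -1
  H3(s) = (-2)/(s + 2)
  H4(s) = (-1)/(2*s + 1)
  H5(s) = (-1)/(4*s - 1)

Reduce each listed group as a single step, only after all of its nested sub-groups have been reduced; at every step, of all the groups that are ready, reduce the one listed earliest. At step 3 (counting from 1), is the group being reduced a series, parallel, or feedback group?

Step 1. close the feedback loop around H2, H3
Step 2. sum the parallel branches H1, [H2/(1+H2*H3)]
Step 3. close the feedback loop around (H1+[H2/(1+H2*H3)]), H4
Step 4. parallel reduction of [(H1+[H2/(1+H2*H3)])/(1+(H1+[H2/(1+H2*H3)])*H4)], H5
Step 3 collapses a feedback group.

Hence the answer: feedback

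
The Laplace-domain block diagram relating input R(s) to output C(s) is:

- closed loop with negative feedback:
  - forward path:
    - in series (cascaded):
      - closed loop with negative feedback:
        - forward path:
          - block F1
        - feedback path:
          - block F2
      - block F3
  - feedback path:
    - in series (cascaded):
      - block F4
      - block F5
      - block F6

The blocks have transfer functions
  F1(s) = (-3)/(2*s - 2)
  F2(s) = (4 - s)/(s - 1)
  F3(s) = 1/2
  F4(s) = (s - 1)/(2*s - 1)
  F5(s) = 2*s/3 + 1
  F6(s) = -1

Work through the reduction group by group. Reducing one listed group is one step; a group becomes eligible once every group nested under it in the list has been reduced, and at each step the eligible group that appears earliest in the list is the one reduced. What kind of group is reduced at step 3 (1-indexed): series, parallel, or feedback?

[1] apply the feedback formula to F1, F2
[2] multiply [F1/(1+F1*F2)], F3 (series)
[3] multiply F4, F5, F6 (series)
[4] close the feedback loop around ([F1/(1+F1*F2)]*F3), (F4*F5*F6)
At step 3 the group reduced is series.

Hence the answer: series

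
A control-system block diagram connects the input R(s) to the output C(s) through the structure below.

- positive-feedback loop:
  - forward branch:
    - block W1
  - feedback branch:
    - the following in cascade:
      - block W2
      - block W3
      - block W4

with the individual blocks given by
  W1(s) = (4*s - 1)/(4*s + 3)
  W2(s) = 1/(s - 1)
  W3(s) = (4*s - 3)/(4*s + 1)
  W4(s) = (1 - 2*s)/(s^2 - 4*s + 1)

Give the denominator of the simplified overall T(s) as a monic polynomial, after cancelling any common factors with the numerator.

1. combine W2, W3, W4 in series = (-8*s^2 + 10*s - 3)/(4*s^4 - 19*s^3 + 15*s^2 + s - 1)
2. feedback reduction of W1, (W2*W3*W4) = (16*s^5 - 80*s^4 + 79*s^3 - 11*s^2 - 5*s + 1)/(16*s^5 - 64*s^4 + 35*s^3 + s^2 + 21*s - 6)
The result of step 2 is T(s) in lowest terms. Its denominator has leading coefficient 16; dividing the denominator through by 16 makes it monic.

Final answer: s^5 - 4*s^4 + 35*s^3/16 + s^2/16 + 21*s/16 - 3/8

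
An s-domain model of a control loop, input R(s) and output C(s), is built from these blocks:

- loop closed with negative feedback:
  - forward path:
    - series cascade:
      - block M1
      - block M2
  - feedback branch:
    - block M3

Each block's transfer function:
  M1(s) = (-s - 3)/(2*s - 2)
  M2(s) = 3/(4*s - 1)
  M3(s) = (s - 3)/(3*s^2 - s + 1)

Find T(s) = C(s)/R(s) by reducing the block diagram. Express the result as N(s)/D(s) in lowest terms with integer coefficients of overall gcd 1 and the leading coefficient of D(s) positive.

Answer: (-9*s^3 - 24*s^2 + 6*s - 9)/(24*s^4 - 38*s^3 + 21*s^2 - 12*s + 29)

Working:
(1) series reduction of M1, M2; result (-3*s - 9)/(8*s^2 - 10*s + 2)
(2) feedback reduction of (M1*M2), M3 - this is the overall T(s), already in the required normalized form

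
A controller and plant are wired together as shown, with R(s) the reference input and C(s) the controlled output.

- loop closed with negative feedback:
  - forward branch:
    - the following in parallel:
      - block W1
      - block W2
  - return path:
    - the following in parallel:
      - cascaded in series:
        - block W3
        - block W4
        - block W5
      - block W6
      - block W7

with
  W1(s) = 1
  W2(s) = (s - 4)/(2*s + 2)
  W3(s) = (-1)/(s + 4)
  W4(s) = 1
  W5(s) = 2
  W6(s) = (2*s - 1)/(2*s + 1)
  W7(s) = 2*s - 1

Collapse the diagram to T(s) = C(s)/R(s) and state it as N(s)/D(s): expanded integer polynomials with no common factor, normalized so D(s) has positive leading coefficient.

The answer is (6*s^3 + 23*s^2 - 6*s - 8)/(12*s^4 + 50*s^3 - 8*s^2 - 8*s + 28).

Reasoning:
Step 1: parallel reduction of W1, W2 -> (3*s - 2)/(2*s + 2)
Step 2: reduce the series chain W3, W4, W5 -> (-2)/(s + 4)
Step 3: parallel reduction of (W3*W4*W5), W6, W7 -> (4*s^3 + 18*s^2 + 2*s - 10)/(2*s^2 + 9*s + 4)
Step 4: apply the feedback formula to (W1+W2), ((W3*W4*W5)+W6+W7), which is the overall transfer function T(s) = C(s)/R(s) in lowest terms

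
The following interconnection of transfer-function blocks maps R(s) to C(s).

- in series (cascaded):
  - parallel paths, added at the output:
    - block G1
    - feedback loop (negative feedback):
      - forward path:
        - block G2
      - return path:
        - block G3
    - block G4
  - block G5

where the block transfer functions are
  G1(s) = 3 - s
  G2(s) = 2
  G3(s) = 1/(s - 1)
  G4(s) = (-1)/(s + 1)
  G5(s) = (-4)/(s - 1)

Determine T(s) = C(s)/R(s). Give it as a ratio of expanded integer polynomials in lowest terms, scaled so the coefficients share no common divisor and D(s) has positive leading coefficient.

Step 1: apply the feedback formula to G2, G3: (2*s - 2)/(s + 1)
Step 2: add G1, [G2/(1+G2*G3)], G4 (parallel): (-s^2 + 4*s)/(s + 1)
Step 3: combine (G1+[G2/(1+G2*G3)]+G4), G5 in series; the result is T(s) itself (integer coefficients, no common factor, positive leading denominator coefficient)

Answer: (4*s^2 - 16*s)/(s^2 - 1)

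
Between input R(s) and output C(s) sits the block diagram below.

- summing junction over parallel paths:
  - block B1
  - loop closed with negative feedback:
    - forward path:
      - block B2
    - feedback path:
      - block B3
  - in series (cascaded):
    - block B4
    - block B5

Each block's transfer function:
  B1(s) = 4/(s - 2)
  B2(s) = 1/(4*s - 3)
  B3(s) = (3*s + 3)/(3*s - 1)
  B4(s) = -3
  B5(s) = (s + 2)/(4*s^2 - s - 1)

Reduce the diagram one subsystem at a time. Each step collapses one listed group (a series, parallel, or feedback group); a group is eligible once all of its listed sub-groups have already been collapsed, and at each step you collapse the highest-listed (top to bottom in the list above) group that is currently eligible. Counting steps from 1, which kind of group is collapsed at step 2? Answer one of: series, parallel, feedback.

The answer is series.

Reasoning:
(1) reduce the feedback loop with forward B2 and return B3
(2) combine B4, B5 in series
(3) parallel reduction of B1, [B2/(1+B2*B3)], (B4*B5)
The group at step 2 is a series group.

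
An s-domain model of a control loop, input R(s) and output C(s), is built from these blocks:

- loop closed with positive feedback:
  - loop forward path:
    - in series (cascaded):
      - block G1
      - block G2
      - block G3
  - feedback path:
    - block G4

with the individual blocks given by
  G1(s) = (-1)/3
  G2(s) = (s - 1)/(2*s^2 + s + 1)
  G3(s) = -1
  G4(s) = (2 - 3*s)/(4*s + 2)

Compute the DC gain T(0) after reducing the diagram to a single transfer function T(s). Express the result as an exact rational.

1. series reduction of G1, G2, G3 gives (s - 1)/(6*s^2 + 3*s + 3)
2. feedback reduction of (G1*G2*G3), G4 gives (4*s^2 - 2*s - 2)/(24*s^3 + 27*s^2 + 13*s + 8)
That last expression is T(s); at s = 0 only the constant terms survive, so T(0) = -2/8 = -1/4.

Therefore the answer is -1/4.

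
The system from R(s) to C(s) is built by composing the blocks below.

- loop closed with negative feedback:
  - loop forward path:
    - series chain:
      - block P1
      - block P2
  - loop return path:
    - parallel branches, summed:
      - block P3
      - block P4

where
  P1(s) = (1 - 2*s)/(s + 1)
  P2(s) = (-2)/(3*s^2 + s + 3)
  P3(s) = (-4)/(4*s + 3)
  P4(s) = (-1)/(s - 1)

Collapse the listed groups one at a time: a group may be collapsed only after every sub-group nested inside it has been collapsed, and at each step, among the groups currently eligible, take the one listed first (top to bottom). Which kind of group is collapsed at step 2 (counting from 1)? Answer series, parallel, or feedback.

1. series reduction of P1, P2
2. combine P3, P4 in parallel
3. feedback reduction of (P1*P2), (P3+P4)
Step 2: parallel.

Hence the answer: parallel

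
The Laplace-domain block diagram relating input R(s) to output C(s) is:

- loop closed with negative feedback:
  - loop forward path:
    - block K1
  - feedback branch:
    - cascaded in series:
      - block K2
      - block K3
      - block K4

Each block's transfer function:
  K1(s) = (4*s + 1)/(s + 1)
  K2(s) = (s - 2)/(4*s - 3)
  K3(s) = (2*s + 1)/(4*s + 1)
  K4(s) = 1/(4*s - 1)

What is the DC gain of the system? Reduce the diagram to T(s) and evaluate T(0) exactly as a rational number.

1. series reduction of K2, K3, K4 gives (2*s^2 - 3*s - 2)/(64*s^3 - 48*s^2 - 4*s + 3)
2. collapse the loop (K1 forward, (K2*K3*K4) return) gives (64*s^3 - 48*s^2 - 4*s + 3)/(16*s^3 + 2*s^2 - 16*s + 1)
That last expression is T(s); at s = 0 only the constant terms survive, so T(0) = 3/1 = 3.

Hence the answer: 3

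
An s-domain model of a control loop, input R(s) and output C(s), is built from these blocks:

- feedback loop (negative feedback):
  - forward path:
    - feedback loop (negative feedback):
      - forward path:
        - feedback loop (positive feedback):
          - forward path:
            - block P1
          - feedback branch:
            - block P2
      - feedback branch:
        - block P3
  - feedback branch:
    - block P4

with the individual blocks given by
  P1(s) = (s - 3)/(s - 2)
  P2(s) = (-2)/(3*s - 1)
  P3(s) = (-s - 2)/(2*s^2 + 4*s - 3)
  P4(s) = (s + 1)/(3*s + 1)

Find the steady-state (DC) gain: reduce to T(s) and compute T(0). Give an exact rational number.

Answer: 3

Working:
(1) apply the feedback formula to P1, P2 -> (3*s^2 - 10*s + 3)/(3*s^2 - 5*s - 4)
(2) close the feedback loop around [P1/(1-P1*P2)], P3 -> (6*s^4 - 8*s^3 - 43*s^2 + 42*s - 9)/(6*s^4 - s^3 - 33*s^2 + 16*s + 6)
(3) reduce the feedback loop with forward [[P1/(1-P1*P2)]/(1+[P1/(1-P1*P2)]*P3)] and return P4 -> (18*s^5 - 18*s^4 - 137*s^3 + 83*s^2 + 15*s - 9)/(24*s^5 + s^4 - 151*s^3 + 14*s^2 + 67*s - 3)
The step-3 result is T(s). Setting s = 0: T(0) = -9/(-3) = 3.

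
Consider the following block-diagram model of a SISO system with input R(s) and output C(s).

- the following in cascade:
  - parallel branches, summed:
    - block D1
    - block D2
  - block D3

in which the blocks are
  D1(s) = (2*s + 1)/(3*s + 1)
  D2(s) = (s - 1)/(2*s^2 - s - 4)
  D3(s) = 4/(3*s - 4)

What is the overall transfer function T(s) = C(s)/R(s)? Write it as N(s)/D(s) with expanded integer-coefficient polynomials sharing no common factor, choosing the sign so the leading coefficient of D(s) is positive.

Step 1 - add D1, D2 (parallel) -> (4*s^3 + 3*s^2 - 11*s - 5)/(6*s^3 - s^2 - 13*s - 4)
Step 2 - series reduction of (D1+D2), D3: this yields T(s), and no further normalization is needed

Hence the answer: (16*s^3 + 12*s^2 - 44*s - 20)/(18*s^4 - 27*s^3 - 35*s^2 + 40*s + 16)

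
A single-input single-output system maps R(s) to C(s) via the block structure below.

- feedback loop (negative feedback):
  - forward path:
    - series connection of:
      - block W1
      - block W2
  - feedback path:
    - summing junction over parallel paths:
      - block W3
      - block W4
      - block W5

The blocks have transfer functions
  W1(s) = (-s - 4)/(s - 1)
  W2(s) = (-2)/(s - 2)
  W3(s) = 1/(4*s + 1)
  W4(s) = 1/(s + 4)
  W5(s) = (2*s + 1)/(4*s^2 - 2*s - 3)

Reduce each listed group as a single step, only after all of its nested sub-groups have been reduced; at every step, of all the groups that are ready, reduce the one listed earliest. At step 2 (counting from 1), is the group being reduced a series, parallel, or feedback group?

The answer is parallel.

Reasoning:
Step 1: combine W1, W2 in series
Step 2: parallel reduction of W3, W4, W5
Step 3: apply the feedback formula to (W1*W2), (W3+W4+W5)
So the answer for step 2 is parallel.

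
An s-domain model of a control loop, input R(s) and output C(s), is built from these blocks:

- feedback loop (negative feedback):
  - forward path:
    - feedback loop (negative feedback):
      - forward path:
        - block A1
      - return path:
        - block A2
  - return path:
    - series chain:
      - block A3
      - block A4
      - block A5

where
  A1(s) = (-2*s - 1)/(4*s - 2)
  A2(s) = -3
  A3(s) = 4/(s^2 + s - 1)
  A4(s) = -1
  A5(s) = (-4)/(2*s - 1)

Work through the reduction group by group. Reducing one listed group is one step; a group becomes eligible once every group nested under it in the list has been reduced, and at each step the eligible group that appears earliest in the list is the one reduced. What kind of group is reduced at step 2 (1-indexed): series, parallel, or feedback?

[1] collapse the loop (A1 forward, A2 return)
[2] cascade A3, A4, A5
[3] reduce the feedback loop with forward [A1/(1+A1*A2)] and return (A3*A4*A5)
The group at step 2 is a series group.

Hence the answer: series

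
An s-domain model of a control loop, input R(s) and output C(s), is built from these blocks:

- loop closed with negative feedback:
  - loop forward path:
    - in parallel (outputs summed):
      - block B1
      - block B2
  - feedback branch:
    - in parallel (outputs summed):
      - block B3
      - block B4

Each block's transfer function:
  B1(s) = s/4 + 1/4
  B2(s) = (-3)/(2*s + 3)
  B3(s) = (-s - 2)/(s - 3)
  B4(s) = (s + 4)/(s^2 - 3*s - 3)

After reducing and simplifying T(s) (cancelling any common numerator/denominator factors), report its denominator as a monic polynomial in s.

Step 1 - sum the parallel branches B1, B2, giving (2*s^2 + 5*s - 9)/(8*s + 12)
Step 2 - reduce the parallel group B3, B4, giving (-s^3 + 2*s^2 + 10*s - 6)/(s^3 - 6*s^2 + 6*s + 9)
Step 3 - reduce the feedback loop with forward (B1+B2) and return (B3+B4), giving (-2*s^5 + 7*s^4 + 27*s^3 - 102*s^2 + 9*s + 81)/(2*s^5 - 7*s^4 - 3*s^3 + 4*s^2 - 24*s - 162)
Step 3 gives the fully reduced T(s), with no common factor left to cancel. The denominator's leading coefficient is 2, so divide each of its coefficients by 2 to get the monic form.

Hence the answer: s^5 - 7*s^4/2 - 3*s^3/2 + 2*s^2 - 12*s - 81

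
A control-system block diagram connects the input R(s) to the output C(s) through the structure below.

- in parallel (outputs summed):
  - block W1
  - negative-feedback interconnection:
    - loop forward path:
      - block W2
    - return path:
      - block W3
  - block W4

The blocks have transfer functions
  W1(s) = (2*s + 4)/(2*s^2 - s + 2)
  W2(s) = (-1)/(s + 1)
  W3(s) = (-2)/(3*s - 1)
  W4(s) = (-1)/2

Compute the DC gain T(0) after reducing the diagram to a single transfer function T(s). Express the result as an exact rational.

Step 1. collapse the loop (W2 forward, W3 return), giving (1 - 3*s)/(3*s^2 + 2*s + 1)
Step 2. parallel reduction of W1, [W2/(1+W2*W3)], W4, giving (-6*s^4 - s^3 + 36*s^2 + 3*s + 10)/(12*s^4 + 2*s^3 + 12*s^2 + 6*s + 4)
DC gain: substitute s = 0 into T(s) from step 2: T(0) = 10/4 = 5/2.

Answer: 5/2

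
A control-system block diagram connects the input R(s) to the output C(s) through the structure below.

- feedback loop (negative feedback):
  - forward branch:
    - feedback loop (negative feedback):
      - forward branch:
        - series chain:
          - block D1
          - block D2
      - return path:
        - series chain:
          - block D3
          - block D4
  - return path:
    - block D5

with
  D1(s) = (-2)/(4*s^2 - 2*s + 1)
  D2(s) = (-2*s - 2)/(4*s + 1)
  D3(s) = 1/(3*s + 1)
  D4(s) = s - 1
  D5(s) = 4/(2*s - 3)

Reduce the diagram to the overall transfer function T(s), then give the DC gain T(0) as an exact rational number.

Step 1. multiply D1, D2 (series), giving (4*s + 4)/(16*s^3 - 4*s^2 + 2*s + 1)
Step 2. combine D3, D4 in series, giving (s - 1)/(3*s + 1)
Step 3. close the feedback loop around (D1*D2), (D3*D4), giving (12*s^2 + 16*s + 4)/(48*s^4 + 4*s^3 + 6*s^2 + 5*s - 3)
Step 4. collapse the loop ([(D1*D2)/(1+(D1*D2)*(D3*D4))] forward, D5 return), giving (24*s^3 - 4*s^2 - 40*s - 12)/(96*s^5 - 136*s^4 + 40*s^2 + 43*s + 25)
DC gain: substitute s = 0 into T(s) from step 4: T(0) = -12/25.

Hence the answer: -12/25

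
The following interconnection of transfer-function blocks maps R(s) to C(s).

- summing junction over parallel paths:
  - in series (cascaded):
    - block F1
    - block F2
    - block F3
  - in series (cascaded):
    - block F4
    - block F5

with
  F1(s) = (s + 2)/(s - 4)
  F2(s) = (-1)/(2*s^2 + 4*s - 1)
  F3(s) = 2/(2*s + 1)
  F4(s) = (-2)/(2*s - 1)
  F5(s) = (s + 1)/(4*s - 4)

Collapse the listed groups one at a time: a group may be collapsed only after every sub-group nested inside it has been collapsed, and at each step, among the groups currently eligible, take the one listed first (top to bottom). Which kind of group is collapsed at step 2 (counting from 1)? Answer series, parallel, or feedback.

(1) reduce the series chain F1, F2, F3
(2) reduce the series chain F4, F5
(3) add (F1*F2*F3), (F4*F5) (parallel)
At step 2 the group reduced is series.

Answer: series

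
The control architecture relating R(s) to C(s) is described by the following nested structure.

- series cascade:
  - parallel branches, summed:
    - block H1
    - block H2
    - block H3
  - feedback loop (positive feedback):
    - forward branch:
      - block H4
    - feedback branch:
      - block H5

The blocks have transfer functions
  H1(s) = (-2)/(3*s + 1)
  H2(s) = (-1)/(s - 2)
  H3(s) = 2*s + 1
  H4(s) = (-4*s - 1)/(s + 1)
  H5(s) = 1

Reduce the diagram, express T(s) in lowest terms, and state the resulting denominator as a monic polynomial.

First reduce the diagram to T(s).

Step 1 - add H1, H2, H3 (parallel) -> (6*s^3 - 7*s^2 - 14*s + 1)/(3*s^2 - 5*s - 2)
Step 2 - feedback reduction of H4, H5 -> (-4*s - 1)/(5*s + 2)
Step 3 - series reduction of (H1+H2+H3), [H4/(1-H4*H5)] -> (-24*s^4 + 22*s^3 + 63*s^2 + 10*s - 1)/(15*s^3 - 19*s^2 - 20*s - 4)
That last expression is T(s), already simplified. Scaling its denominator by 1/15 (the reciprocal of the leading coefficient) yields the monic denominator.

Answer: s^3 - 19*s^2/15 - 4*s/3 - 4/15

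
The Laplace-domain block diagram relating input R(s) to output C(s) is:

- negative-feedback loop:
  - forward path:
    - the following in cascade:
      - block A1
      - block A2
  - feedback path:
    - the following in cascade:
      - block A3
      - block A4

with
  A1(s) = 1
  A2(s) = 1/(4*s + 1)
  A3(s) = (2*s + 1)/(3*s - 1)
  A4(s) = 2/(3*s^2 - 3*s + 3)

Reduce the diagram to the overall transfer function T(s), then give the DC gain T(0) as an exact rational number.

Answer: 3

Working:
Step 1: cascade A1, A2 gives 1/(4*s + 1)
Step 2: combine A3, A4 in series gives (4*s + 2)/(9*s^3 - 12*s^2 + 12*s - 3)
Step 3: feedback reduction of (A1*A2), (A3*A4) gives (9*s^3 - 12*s^2 + 12*s - 3)/(36*s^4 - 39*s^3 + 36*s^2 + 4*s - 1)
The step-3 result is T(s). Setting s = 0: T(0) = -3/(-1) = 3.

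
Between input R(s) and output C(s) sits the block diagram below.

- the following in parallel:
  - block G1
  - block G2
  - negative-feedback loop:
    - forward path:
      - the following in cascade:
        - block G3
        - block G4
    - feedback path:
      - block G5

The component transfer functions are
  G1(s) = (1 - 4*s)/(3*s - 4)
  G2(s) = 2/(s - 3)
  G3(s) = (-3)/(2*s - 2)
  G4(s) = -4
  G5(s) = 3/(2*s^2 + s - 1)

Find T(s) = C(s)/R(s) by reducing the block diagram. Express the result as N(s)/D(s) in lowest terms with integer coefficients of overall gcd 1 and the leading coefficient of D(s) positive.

Answer: (-8*s^5 + 78*s^4 - 171*s^3 - 55*s^2 + 533*s - 281)/(6*s^5 - 29*s^4 + 31*s^3 + 71*s^2 - 271*s + 228)

Working:
[1] multiply G3, G4 (series), giving 6/(s - 1)
[2] feedback reduction of (G3*G4), G5, giving (12*s^2 + 6*s - 6)/(2*s^3 - s^2 - 2*s + 19)
[3] parallel reduction of G1, G2, [(G3*G4)/(1+(G3*G4)*G5)] - this is the overall T(s), already in the required normalized form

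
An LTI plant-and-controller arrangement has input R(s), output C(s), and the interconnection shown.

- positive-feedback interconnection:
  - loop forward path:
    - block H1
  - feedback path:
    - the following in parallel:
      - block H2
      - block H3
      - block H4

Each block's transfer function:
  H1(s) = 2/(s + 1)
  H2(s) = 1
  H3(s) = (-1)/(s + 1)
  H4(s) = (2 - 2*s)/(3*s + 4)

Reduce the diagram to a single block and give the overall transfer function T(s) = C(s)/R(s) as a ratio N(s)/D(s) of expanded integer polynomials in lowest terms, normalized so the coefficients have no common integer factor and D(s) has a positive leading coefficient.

(1) sum the parallel branches H2, H3, H4: (s^2 + 4*s + 2)/(3*s^2 + 7*s + 4)
(2) feedback reduction of H1, (H2+H3+H4); the result is T(s) itself (integer coefficients, no common factor, positive leading denominator coefficient)

Answer: (6*s^2 + 14*s + 8)/(3*s^3 + 8*s^2 + 3*s)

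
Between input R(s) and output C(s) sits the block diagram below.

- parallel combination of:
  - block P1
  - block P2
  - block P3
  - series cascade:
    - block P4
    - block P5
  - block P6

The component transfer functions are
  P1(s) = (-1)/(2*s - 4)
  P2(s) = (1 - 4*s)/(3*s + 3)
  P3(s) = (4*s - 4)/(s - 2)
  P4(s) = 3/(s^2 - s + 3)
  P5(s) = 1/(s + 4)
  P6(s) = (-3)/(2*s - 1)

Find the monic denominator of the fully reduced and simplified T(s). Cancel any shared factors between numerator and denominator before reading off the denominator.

1. reduce the series chain P4, P5 gives 3/(s^3 + 3*s^2 - s + 12)
2. reduce the parallel group P1, P2, P3, (P4*P5), P6 gives (32*s^6 + 92*s^5 - 103*s^4 + 314*s^3 + 158*s^2 - 829*s + 840)/(12*s^6 + 18*s^5 - 84*s^4 + 120*s^3 - 162*s^2 - 228*s + 144)
T(s) is the step-2 result (common factors already cancelled). Leading coefficient of the denominator: 12. Divide through by 12 for the monic polynomial.

Answer: s^6 + 3*s^5/2 - 7*s^4 + 10*s^3 - 27*s^2/2 - 19*s + 12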